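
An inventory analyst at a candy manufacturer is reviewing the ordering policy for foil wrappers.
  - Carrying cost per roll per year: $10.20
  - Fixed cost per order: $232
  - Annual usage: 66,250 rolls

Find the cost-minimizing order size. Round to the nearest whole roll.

2DS/H = 2·66,250·232/10.2 = 3,013,725.49
EOQ = √3,013,725.49 ≈ 1,736.01

1,736 rolls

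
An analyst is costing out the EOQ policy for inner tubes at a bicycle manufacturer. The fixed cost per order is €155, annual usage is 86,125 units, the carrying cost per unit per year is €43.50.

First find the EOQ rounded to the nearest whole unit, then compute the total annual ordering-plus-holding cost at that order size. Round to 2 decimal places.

€34,079.26

Q* = √(2·D·S / H) = √(2·86,125·155 / 43.5) = √613,764.4 ≈ 783.43 → Q = 783 units
Annual ordering cost = (D/Q)·S = (86,125/783) × 155 = €17,049.01
Annual holding cost  = (Q/2)·H = (783/2) × 43.5 = €17,030.25
Total = €17,049.01 + €17,030.25 = €34,079.26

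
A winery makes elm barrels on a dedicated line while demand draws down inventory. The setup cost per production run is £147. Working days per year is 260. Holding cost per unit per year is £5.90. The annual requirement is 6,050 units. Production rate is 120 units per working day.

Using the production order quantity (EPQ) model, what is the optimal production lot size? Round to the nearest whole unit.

Daily demand d = 6,050/260 = 23.269; p = 120; 1 − d/p = 0.80609
EPQ = √(2DS / (H(1 − d/p)))
    = √(2 × 6,050 × 147 / (5.9 × 0.80609)) ≈ 611.55

612 units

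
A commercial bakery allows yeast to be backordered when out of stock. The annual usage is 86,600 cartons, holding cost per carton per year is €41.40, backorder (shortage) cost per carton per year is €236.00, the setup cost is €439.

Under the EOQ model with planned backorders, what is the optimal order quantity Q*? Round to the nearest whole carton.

1,469 cartons

Q* = √(2DS/H) · √((H + b)/b)
   = √(2 × 86,600 × 439 / 41.4) · √((41.4 + 236) / 236)
   = 1,355.208 × 1.0842 ≈ 1,469.28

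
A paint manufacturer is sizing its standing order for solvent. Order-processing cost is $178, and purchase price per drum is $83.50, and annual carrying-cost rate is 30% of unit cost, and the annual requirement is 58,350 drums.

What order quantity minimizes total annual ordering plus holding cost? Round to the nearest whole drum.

911 drums

Carrying cost H = $83.5 × 30% = $25.0500/drum/yr
Optimal lot size Q* = (2 × 58,350 × $178 / $25.05)^½ ≈ 910.63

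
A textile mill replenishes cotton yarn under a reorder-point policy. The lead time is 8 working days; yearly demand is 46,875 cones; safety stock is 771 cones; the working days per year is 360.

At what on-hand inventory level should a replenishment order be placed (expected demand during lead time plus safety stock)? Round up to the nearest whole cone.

1,813 cones

Daily demand d = 46,875 / 360 = 130.208 cones/day
Demand during lead time = 130.208 × 8 = 1,041.67
Reorder point = 1,041.67 + 771 = 1,812.67 → round up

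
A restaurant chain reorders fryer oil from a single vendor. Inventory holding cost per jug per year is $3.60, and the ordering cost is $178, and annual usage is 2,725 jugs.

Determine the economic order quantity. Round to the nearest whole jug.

519 jugs

2DS/H = 2·2,725·178/3.6 = 269,472.22
EOQ = √269,472.22 ≈ 519.11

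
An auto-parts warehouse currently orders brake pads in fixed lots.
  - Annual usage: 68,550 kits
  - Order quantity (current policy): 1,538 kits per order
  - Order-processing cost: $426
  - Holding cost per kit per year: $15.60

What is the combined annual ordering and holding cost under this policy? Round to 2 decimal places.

Orders/yr = 68,550/1,538 = 44.571; ordering cost = 44.571 × $426 = $18,987.19
Average inventory = 1,538/2 = 769; holding cost = 769 × $15.6 = $11,996.40
Total = $18,987.19 + $11,996.40 = $30,983.59

$30,983.59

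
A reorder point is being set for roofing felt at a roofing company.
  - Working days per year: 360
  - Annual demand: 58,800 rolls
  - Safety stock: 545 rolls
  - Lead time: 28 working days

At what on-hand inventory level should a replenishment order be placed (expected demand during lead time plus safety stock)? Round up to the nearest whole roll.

5,119 rolls

Daily demand d = 58,800 / 360 = 163.333 rolls/day
Demand during lead time = 163.333 × 28 = 4,573.33
Reorder point = 4,573.33 + 545 = 5,118.33 → round up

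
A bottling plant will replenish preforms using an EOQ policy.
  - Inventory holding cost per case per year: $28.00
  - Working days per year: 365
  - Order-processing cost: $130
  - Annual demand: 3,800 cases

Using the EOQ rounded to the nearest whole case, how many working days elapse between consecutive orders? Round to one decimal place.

Optimal lot size Q* = (2 × 3,800 × $130 / $28)^½ ≈ 187.84 → Q = 188 cases
T = Q/D × 365 days = 188/3,800 × 365 = 18.058 days

18.1 days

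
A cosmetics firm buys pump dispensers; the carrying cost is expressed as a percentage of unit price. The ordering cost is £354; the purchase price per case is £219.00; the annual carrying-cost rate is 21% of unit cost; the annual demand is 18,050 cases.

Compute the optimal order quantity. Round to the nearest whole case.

Carrying cost H = £219 × 21% = £45.9900/case/yr
2DS/H = 2·18,050·354/45.99 = 277,873.45
EOQ = √277,873.45 ≈ 527.14

527 cases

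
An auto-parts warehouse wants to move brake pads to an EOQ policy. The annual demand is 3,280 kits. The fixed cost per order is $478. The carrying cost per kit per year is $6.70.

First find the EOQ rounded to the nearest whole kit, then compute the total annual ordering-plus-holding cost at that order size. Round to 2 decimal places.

$4,583.56

Q* = √(2·D·S / H) = √(2·3,280·478 / 6.7) = √468,011.9 ≈ 684.11 → Q = 684 kits
Annual ordering cost = (D/Q)·S = (3,280/684) × 478 = $2,292.16
Annual holding cost  = (Q/2)·H = (684/2) × 6.7 = $2,291.40
Total = $2,292.16 + $2,291.40 = $4,583.56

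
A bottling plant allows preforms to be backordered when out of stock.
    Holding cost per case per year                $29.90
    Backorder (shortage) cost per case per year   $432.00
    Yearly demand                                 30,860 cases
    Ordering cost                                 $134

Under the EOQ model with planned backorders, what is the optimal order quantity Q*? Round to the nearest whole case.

Basic EOQ = √(2·30,860·134/29.9) = 525.932
Backorder adjustment √((H+b)/b) = √((29.9+432)/432) = 1.0340
Q* = 525.932 × 1.0340 ≈ 543.83

544 cases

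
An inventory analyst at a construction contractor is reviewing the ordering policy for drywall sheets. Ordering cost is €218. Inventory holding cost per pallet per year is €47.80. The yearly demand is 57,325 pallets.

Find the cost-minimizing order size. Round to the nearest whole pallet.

EOQ = √(2DS/H) = √(2 × 57,325 × 218 / 47.8)
    = √(522,880.75) ≈ 723.10

723 pallets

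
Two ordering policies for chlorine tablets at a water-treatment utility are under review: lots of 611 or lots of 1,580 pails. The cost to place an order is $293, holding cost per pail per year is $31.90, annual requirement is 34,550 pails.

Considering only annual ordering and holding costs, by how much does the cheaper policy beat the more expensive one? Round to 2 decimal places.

$5,294.44

Annual cost at Q: ordering D·S/Q plus holding Q·H/2.
TC(611) = (34,550/611)×293 + (611/2)×31.9 = $26,313.62
TC(1,580) = (34,550/1,580)×293 + (1,580/2)×31.9 = $31,608.06
|ΔTC| = |$26,313.62 − $31,608.06| = $5,294.44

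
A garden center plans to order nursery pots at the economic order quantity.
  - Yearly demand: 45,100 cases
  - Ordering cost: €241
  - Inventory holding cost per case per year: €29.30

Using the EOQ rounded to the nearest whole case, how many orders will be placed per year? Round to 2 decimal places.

52.38 orders per year

EOQ = √(2DS/H) = √(2 × 45,100 × 241 / 29.3)
    = √(741,918.09) ≈ 861.35 → Q = 861
N = D/Q = 45,100/861 ≈ 52.381 orders/yr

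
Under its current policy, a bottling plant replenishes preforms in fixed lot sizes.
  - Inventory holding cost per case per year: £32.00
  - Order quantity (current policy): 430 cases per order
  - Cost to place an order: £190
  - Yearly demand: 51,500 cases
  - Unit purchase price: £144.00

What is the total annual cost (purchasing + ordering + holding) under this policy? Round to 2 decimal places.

£7,445,635.81

Ordering: D/Q × S = 51,500/430 × £190 = £22,755.81
Holding:  Q/2 × H = 430/2 × £32 = £6,880.00
Purchase cost = D·C = 51,500 × 144 = £7,416,000.00
Total = £22,755.81 + £6,880.00 + £7,416,000.00 = £7,445,635.81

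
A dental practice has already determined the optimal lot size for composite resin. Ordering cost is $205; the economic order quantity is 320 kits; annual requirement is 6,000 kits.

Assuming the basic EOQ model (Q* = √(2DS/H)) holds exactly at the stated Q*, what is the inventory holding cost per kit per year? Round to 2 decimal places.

Since Q* = (2DS/H)^½, squaring gives Q*²·H = 2DS.
H = 2DS / Q² = 2 × 6,000 × 205 / 320² = 24.0234

$24.02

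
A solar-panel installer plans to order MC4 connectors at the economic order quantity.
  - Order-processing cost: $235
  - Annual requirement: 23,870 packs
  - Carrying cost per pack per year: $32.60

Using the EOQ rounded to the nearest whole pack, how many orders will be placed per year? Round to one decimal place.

40.7 orders per year

Q* = √(2·D·S / H) = √(2·23,870·235 / 32.6) = √344,138.0 ≈ 586.63 → Q = 587
Orders per year = D/Q = 23,870 / 587 = 40.664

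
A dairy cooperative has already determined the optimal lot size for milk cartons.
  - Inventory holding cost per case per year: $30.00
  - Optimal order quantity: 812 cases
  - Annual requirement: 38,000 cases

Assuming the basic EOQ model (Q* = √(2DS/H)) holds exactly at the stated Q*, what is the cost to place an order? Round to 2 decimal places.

From Q* = √(2DS/H) ⇒ Q*² = 2DS/H.
S = Q²H / (2D) = 812² × 30 / (2 × 38,000) = 260.2674

$260.27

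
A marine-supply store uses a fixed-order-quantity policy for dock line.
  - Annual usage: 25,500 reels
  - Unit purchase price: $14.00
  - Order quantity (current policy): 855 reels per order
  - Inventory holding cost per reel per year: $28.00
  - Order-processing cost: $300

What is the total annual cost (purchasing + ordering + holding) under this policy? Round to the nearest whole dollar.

Annual ordering cost = (D/Q)·S = (25,500/855) × 300 = $8,947.37
Annual holding cost  = (Q/2)·H = (855/2) × 28 = $11,970.00
Purchase cost = D·C = 25,500 × 14 = $357,000.00
Total = $8,947.37 + $11,970.00 + $357,000.00 = $377,917.37

$377,917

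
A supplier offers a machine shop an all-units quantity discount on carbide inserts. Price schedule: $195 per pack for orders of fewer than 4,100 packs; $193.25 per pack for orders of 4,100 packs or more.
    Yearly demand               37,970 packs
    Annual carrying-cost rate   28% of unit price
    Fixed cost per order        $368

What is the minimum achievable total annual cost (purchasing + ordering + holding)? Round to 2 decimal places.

$7,443,212.09

H₁ = 28%×$195 = $54.6000;  H₂ = 28%×$193.25 = $54.1100
EOQ₁ = √(2×37,970×368/54.6000) = 715.42  (< 4,100, feasible at tier 1)
EOQ₂ = √(2×37,970×368/54.1100) = 718.65  (< 4,100 → use Q = 4,100 at tier-2 price)
TC(tier 1 (EOQ₁), Q≈715.4) = $7,443,212.09
TC(tier 2, Q≈4,100.0) = $7,452,036.04
Minimum at tier 1 (EOQ₁): $7,443,212.09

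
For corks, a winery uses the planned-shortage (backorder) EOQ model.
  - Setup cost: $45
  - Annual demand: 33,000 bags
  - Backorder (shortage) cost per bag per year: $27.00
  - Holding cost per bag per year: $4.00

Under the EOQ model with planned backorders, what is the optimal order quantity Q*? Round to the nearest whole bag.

Basic EOQ = √(2·33,000·45/4) = 861.684
Backorder adjustment √((H+b)/b) = √((4+27)/27) = 1.0715
Q* = 861.684 × 1.0715 ≈ 923.31

923 bags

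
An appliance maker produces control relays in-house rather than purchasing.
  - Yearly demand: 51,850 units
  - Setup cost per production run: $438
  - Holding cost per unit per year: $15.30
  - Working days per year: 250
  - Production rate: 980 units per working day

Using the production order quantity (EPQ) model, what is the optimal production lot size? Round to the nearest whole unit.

1,941 units

Daily demand d = 51,850/250 = 207.400; p = 980; 1 − d/p = 0.78837
EPQ = √(2DS / (H(1 − d/p)))
    = √(2 × 51,850 × 438 / (15.3 × 0.78837)) ≈ 1,940.51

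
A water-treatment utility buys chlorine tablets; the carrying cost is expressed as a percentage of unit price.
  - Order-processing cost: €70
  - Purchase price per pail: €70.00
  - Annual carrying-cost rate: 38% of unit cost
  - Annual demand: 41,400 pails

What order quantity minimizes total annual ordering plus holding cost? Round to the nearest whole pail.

467 pails

Carrying cost H = €70 × 38% = €26.6000/pail/yr
EOQ = √(2DS/H) = √(2 × 41,400 × 70 / 26.6)
    = √(217,894.74) ≈ 466.79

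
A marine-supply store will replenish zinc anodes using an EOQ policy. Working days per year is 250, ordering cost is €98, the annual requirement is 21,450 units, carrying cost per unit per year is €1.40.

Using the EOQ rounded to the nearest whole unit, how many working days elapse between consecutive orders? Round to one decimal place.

EOQ = √(2DS/H) = √(2 × 21,450 × 98 / 1.4)
    = √(3,003,000.00) ≈ 1,732.92 → Q = 1,733 units
Cycle time = (working days × Q)/D = (250 × 1,733) / 21,450 = 20.198 days

20.2 days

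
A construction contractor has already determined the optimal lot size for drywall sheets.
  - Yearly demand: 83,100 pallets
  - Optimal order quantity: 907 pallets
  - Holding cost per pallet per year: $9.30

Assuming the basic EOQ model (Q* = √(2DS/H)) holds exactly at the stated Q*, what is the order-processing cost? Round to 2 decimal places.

From Q* = √(2DS/H) ⇒ Q*² = 2DS/H.
S = Q²H / (2D) = 907² × 9.3 / (2 × 83,100) = 46.0327

$46.03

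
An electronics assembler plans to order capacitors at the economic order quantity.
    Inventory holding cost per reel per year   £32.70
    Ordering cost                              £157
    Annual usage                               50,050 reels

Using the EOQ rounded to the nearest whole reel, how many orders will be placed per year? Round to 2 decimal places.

Optimal lot size Q* = (2 × 50,050 × £157 / £32.7)^½ ≈ 693.25 → Q = 693
Orders per year = D/Q = 50,050 / 693 = 72.222

72.22 orders per year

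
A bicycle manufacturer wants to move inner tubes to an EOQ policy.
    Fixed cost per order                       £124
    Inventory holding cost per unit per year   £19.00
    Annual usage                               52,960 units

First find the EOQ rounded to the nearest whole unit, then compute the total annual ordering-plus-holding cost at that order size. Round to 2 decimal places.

£15,797.08

EOQ = √(2DS/H) = √(2 × 52,960 × 124 / 19)
    = √(691,267.37) ≈ 831.42 → Q = 831 units
Orders/yr = 52,960/831 = 63.730; ordering cost = 63.730 × £124 = £7,902.58
Average inventory = 831/2 = 415.5; holding cost = 415.5 × £19 = £7,894.50
Total = £7,902.58 + £7,894.50 = £15,797.08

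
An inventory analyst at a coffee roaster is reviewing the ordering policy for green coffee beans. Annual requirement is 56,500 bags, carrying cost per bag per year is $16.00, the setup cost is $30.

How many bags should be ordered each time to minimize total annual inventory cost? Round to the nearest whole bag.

Optimal lot size Q* = (2 × 56,500 × $30 / $16)^½ ≈ 460.30

460 bags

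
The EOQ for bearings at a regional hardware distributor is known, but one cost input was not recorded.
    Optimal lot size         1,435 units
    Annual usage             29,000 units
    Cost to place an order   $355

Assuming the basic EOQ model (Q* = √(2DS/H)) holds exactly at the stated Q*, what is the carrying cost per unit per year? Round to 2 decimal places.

$10.00

Since Q* = (2DS/H)^½, squaring gives Q*²·H = 2DS.
H = 2DS / Q² = 2 × 29,000 × 355 / 1,435² = 9.9989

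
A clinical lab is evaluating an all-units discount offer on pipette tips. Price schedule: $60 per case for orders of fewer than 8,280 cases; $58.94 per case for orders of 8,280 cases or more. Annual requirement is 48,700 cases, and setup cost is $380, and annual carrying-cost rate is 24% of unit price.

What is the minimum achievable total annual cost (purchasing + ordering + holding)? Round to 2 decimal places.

H₁ = 24%×$60 = $14.4000;  H₂ = 24%×$58.94 = $14.1456
EOQ₁ = √(2×48,700×380/14.4000) = 1,603.21  (< 8,280, feasible at tier 1)
EOQ₂ = √(2×48,700×380/14.1456) = 1,617.56  (< 8,280 → use Q = 8,280 at tier-2 price)
TC(tier 1 (EOQ₁), Q≈1,603.2) = $2,945,086.20
TC(tier 2, Q≈8,280.0) = $2,931,175.81
Minimum at tier 2: $2,931,175.81

$2,931,175.81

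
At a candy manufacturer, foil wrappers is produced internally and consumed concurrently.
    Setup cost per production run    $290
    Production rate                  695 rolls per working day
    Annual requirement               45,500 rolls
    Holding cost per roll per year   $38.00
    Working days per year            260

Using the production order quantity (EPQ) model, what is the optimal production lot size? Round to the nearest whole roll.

963 rolls

d = 45,500/260 = 175.0000 rolls/day;  effective holding cost H(1 − d/p) = 38·(1 − 175.0000/695) = 28.43165
Q* = √(2DS / H_eff) = √(2·45,500·290 / 28.43165) ≈ 963.43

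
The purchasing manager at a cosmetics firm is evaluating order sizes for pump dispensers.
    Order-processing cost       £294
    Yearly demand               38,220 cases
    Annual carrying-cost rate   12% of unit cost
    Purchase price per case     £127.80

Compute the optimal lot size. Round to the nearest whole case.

H = i·C = 0.12 × £127.8 = £15.3360 per case-year
2DS/H = 2·38,220·294/15.336 = 1,465,399.06
EOQ = √1,465,399.06 ≈ 1,210.54

1,211 cases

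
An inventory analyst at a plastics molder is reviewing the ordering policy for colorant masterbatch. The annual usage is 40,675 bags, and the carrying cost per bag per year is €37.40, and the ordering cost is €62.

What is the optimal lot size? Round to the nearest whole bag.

367 bags

Q* = √(2·D·S / H) = √(2·40,675·62 / 37.4) = √134,858.3 ≈ 367.23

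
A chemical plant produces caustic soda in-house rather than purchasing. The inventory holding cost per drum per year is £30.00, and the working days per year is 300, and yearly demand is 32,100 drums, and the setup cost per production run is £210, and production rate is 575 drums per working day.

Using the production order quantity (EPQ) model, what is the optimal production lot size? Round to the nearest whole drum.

d = 32,100/300 = 107.0000 drums/day;  effective holding cost H(1 − d/p) = 30·(1 − 107.0000/575) = 24.41739
Q* = √(2DS / H_eff) = √(2·32,100·210 / 24.41739) ≈ 743.07

743 drums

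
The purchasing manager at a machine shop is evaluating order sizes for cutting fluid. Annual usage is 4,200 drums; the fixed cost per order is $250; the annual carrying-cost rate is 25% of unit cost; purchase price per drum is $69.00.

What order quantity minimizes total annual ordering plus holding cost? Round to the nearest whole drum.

Carrying cost H = $69 × 25% = $17.2500/drum/yr
2DS/H = 2·4,200·250/17.25 = 121,739.13
EOQ = √121,739.13 ≈ 348.91

349 drums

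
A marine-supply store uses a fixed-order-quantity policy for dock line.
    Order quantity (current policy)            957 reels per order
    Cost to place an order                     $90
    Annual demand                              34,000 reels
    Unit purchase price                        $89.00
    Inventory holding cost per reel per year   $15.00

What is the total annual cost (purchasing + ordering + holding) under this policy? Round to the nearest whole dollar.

Ordering: D/Q × S = 34,000/957 × $90 = $3,197.49
Holding:  Q/2 × H = 957/2 × $15 = $7,177.50
Purchase cost = D·C = 34,000 × 89 = $3,026,000.00
Total = $3,197.49 + $7,177.50 + $3,026,000.00 = $3,036,374.99

$3,036,375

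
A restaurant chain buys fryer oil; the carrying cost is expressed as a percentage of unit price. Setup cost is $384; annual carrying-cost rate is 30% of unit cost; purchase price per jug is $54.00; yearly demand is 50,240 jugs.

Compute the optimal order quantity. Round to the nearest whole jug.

1,543 jugs

Carrying cost H = $54 × 30% = $16.2000/jug/yr
Optimal lot size Q* = (2 × 50,240 × $384 / $16.2)^½ ≈ 1,543.29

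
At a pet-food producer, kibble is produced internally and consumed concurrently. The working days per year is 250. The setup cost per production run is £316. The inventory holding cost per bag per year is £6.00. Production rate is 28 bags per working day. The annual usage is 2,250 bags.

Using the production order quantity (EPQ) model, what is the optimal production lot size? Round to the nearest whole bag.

d = 2,250/250 = 9.0000 bags/day;  effective holding cost H(1 − d/p) = 6·(1 − 9.0000/28) = 4.07143
Q* = √(2DS / H_eff) = √(2·2,250·316 / 4.07143) ≈ 590.98

591 bags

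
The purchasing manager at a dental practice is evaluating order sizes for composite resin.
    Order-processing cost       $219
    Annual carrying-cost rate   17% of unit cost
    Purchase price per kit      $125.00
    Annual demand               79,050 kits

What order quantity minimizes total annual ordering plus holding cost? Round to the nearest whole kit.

1,276 kits

H = i·C = 0.17 × $125 = $21.2500 per kit-year
EOQ = √(2DS/H) = √(2 × 79,050 × 219 / 21.25)
    = √(1,629,360.00) ≈ 1,276.46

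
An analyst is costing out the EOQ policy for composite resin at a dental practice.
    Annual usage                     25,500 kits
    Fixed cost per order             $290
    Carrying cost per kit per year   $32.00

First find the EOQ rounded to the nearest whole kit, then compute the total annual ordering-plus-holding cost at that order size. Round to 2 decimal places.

Q* = √(2·D·S / H) = √(2·25,500·290 / 32) = √462,187.5 ≈ 679.84 → Q = 680 kits
Ordering: D/Q × S = 25,500/680 × $290 = $10,875.00
Holding:  Q/2 × H = 680/2 × $32 = $10,880.00
Total = $10,875.00 + $10,880.00 = $21,755.00

$21,755.00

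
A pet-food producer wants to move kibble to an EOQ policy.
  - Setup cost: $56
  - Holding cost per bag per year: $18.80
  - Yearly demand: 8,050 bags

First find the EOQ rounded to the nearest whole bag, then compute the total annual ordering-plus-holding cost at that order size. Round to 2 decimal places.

2DS/H = 2·8,050·56/18.8 = 47,957.45
EOQ = √47,957.45 ≈ 218.99 → Q = 219 bags
Ordering: D/Q × S = 8,050/219 × $56 = $2,058.45
Holding:  Q/2 × H = 219/2 × $18.8 = $2,058.60
Total = $2,058.45 + $2,058.60 = $4,117.05

$4,117.05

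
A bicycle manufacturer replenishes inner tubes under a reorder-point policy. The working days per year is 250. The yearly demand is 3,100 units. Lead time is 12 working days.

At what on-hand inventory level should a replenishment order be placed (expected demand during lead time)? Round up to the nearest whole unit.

Daily demand d = 3,100 / 250 = 12.400 units/day
Demand during lead time = 12.400 × 12 = 148.80
Reorder point = 148.80 → round up

149 units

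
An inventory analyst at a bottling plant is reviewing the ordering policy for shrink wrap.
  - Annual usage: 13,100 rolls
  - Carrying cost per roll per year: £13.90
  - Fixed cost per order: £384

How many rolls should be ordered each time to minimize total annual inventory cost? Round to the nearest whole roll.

2DS/H = 2·13,100·384/13.9 = 723,798.56
EOQ = √723,798.56 ≈ 850.76

851 rolls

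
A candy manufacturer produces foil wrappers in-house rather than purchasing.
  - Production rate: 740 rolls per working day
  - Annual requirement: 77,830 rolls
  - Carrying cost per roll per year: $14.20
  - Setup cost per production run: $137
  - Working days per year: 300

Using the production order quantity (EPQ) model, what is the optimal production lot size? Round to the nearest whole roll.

Daily demand d = 77,830/300 = 259.433; p = 740; 1 − d/p = 0.64941
EPQ = √(2DS / (H(1 − d/p)))
    = √(2 × 77,830 × 137 / (14.2 × 0.64941)) ≈ 1,520.70

1,521 rolls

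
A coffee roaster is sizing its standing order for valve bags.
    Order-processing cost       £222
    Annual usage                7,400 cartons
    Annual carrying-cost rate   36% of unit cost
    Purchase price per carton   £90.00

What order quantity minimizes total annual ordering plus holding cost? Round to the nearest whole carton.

318 cartons

Holding cost per carton per year: H = 36% × £90 = £32.4000
Q* = √(2·D·S / H) = √(2·7,400·222 / 32.4) = √101,407.4 ≈ 318.45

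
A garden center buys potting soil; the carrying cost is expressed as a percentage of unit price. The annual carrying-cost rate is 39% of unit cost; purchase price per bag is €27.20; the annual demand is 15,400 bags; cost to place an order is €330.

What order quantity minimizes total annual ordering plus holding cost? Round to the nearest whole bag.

H = i·C = 0.39 × €27.2 = €10.6080 per bag-year
Optimal lot size Q* = (2 × 15,400 × €330 / €10.608)^½ ≈ 978.85

979 bags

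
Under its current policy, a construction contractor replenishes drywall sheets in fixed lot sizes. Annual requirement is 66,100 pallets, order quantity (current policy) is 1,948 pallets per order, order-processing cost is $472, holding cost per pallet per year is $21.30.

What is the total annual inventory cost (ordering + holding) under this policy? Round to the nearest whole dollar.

Orders/yr = 66,100/1,948 = 33.932; ordering cost = 33.932 × $472 = $16,016.02
Average inventory = 1,948/2 = 974; holding cost = 974 × $21.3 = $20,746.20
Total = $16,016.02 + $20,746.20 = $36,762.22

$36,762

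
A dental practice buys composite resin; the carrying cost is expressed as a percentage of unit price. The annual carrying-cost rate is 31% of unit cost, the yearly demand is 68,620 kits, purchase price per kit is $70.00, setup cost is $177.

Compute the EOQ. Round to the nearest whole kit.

1,058 kits

Holding cost per kit per year: H = 31% × $70 = $21.7000
EOQ = √(2DS/H) = √(2 × 68,620 × 177 / 21.7)
    = √(1,119,423.04) ≈ 1,058.03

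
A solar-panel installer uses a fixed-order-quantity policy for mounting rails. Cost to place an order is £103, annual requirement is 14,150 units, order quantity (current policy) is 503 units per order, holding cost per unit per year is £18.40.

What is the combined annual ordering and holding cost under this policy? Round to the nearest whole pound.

Ordering: D/Q × S = 14,150/503 × £103 = £2,897.51
Holding:  Q/2 × H = 503/2 × £18.4 = £4,627.60
Total = £2,897.51 + £4,627.60 = £7,525.11

£7,525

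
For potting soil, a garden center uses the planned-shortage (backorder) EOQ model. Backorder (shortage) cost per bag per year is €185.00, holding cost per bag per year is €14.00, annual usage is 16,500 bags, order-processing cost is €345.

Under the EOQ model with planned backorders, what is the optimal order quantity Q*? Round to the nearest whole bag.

Basic EOQ = √(2·16,500·345/14) = 901.784
Backorder adjustment √((H+b)/b) = √((14+185)/185) = 1.0371
Q* = 901.784 × 1.0371 ≈ 935.28

935 bags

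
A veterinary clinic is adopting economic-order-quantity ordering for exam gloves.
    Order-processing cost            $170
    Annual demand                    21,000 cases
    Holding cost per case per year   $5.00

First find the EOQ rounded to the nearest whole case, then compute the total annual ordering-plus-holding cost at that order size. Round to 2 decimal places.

2DS/H = 2·21,000·170/5 = 1,428,000.00
EOQ = √1,428,000.00 ≈ 1,194.99 → Q = 1,195 cases
Ordering: D/Q × S = 21,000/1,195 × $170 = $2,987.45
Holding:  Q/2 × H = 1,195/2 × $5 = $2,987.50
Total = $2,987.45 + $2,987.50 = $5,974.95

$5,974.95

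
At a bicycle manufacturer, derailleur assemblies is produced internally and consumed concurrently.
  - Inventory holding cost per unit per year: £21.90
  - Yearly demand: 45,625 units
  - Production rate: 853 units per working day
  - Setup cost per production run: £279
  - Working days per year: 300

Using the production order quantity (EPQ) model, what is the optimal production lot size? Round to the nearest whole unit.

1,189 units

Daily demand d = 45,625/300 = 152.083; p = 853; 1 − d/p = 0.82171
EPQ = √(2DS / (H(1 − d/p)))
    = √(2 × 45,625 × 279 / (21.9 × 0.82171)) ≈ 1,189.43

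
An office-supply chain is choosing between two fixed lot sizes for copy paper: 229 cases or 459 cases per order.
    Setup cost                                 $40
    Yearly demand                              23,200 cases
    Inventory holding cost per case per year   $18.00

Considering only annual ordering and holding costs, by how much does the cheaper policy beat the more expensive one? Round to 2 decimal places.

$39.38

TC(Q) = (D/Q)S + (Q/2)H
TC(229) = (23,200/229)×40 + (229/2)×18 = $6,113.40
TC(459) = (23,200/459)×40 + (459/2)×18 = $6,152.79
|ΔTC| = |$6,113.40 − $6,152.79| = $39.38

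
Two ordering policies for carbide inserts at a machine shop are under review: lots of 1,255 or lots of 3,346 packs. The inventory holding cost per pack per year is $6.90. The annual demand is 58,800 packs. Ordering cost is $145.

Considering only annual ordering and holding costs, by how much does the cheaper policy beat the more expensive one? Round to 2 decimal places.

Annual cost at Q: ordering D·S/Q plus holding Q·H/2.
TC(1,255) = (58,800/1,255)×145 + (1,255/2)×6.9 = $11,123.38
TC(3,346) = (58,800/3,346)×145 + (3,346/2)×6.9 = $14,091.82
|ΔTC| = |$11,123.38 − $14,091.82| = $2,968.44

$2,968.44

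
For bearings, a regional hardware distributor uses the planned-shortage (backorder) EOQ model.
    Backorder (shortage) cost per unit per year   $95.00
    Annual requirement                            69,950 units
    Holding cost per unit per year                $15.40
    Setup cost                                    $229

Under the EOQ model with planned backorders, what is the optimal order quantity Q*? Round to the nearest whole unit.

1,555 units

Q* = √(2DS/H) · √((H + b)/b)
   = √(2 × 69,950 × 229 / 15.4) · √((15.4 + 95) / 95)
   = 1,442.335 × 1.0780 ≈ 1,554.85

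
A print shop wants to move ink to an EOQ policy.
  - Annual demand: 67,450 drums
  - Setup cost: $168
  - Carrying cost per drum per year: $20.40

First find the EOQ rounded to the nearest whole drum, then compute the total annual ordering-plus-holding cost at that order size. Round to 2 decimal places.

EOQ = √(2DS/H) = √(2 × 67,450 × 168 / 20.4)
    = √(1,110,941.18) ≈ 1,054.01 → Q = 1,054 drums
Ordering: D/Q × S = 67,450/1,054 × $168 = $10,751.04
Holding:  Q/2 × H = 1,054/2 × $20.4 = $10,750.80
Total = $10,751.04 + $10,750.80 = $21,501.84

$21,501.84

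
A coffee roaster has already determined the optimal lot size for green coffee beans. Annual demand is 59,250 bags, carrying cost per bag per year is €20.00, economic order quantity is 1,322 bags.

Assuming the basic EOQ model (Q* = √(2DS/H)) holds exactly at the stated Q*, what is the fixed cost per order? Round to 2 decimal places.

€294.97

From Q* = √(2DS/H) ⇒ Q*² = 2DS/H.
S = Q²H / (2D) = 1,322² × 20 / (2 × 59,250) = 294.9678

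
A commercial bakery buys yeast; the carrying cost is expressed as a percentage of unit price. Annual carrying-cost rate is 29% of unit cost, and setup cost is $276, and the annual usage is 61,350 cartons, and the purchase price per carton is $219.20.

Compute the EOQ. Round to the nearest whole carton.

730 cartons

H = i·C = 0.29 × $219.2 = $63.5680 per carton-year
EOQ = √(2DS/H) = √(2 × 61,350 × 276 / 63.568)
    = √(532,739.74) ≈ 729.89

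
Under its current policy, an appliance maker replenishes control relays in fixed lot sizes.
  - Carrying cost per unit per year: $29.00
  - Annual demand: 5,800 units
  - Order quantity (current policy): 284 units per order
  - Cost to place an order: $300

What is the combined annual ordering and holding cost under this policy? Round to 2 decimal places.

$10,244.76

Orders/yr = 5,800/284 = 20.423; ordering cost = 20.423 × $300 = $6,126.76
Average inventory = 284/2 = 142; holding cost = 142 × $29 = $4,118.00
Total = $6,126.76 + $4,118.00 = $10,244.76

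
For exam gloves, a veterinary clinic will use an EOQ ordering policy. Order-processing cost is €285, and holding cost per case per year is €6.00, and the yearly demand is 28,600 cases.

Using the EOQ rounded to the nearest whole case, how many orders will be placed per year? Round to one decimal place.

17.4 orders per year

Optimal lot size Q* = (2 × 28,600 × €285 / €6)^½ ≈ 1,648.33 → Q = 1,648
N = D/Q = 28,600/1,648 ≈ 17.354 orders/yr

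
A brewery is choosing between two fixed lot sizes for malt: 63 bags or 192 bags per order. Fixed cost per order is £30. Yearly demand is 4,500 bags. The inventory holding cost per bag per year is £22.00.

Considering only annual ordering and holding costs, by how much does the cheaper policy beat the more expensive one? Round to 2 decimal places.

£20.73

For each Q, cost = (D/Q)·S + (Q/2)·H.
TC(63) = (4,500/63)×30 + (63/2)×22 = £2,835.86
TC(192) = (4,500/192)×30 + (192/2)×22 = £2,815.12
|ΔTC| = |£2,835.86 − £2,815.12| = £20.73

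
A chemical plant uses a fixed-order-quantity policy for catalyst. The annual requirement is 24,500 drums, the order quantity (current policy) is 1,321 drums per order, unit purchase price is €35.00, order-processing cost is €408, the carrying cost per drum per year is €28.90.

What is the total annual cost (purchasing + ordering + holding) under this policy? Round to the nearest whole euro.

Orders/yr = 24,500/1,321 = 18.547; ordering cost = 18.547 × €408 = €7,566.99
Average inventory = 1,321/2 = 660.5; holding cost = 660.5 × €28.9 = €19,088.45
Purchase cost = D·C = 24,500 × 35 = €857,500.00
Total = €7,566.99 + €19,088.45 + €857,500.00 = €884,155.44

€884,155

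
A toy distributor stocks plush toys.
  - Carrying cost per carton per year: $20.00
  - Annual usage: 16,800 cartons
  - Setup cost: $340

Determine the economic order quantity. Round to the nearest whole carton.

756 cartons

EOQ = √(2DS/H) = √(2 × 16,800 × 340 / 20)
    = √(571,200.00) ≈ 755.78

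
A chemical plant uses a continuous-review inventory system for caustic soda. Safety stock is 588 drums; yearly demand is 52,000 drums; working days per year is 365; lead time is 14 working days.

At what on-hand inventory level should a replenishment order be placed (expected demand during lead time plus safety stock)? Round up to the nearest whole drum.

2,583 drums

Daily demand d = 52,000 / 365 = 142.466 drums/day
Demand during lead time = 142.466 × 14 = 1,994.52
Reorder point = 1,994.52 + 588 = 2,582.52 → round up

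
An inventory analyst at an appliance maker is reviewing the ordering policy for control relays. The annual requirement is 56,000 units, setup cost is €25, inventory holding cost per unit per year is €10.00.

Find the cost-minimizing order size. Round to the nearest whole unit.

529 units

EOQ = √(2DS/H) = √(2 × 56,000 × 25 / 10)
    = √(280,000.00) ≈ 529.15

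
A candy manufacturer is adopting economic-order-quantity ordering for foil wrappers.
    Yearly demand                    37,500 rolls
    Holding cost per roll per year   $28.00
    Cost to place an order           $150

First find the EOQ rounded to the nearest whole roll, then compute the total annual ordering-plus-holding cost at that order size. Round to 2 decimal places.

$17,748.24

Q* = √(2·D·S / H) = √(2·37,500·150 / 28) = √401,785.7 ≈ 633.87 → Q = 634 rolls
Ordering: D/Q × S = 37,500/634 × $150 = $8,872.24
Holding:  Q/2 × H = 634/2 × $28 = $8,876.00
Total = $8,872.24 + $8,876.00 = $17,748.24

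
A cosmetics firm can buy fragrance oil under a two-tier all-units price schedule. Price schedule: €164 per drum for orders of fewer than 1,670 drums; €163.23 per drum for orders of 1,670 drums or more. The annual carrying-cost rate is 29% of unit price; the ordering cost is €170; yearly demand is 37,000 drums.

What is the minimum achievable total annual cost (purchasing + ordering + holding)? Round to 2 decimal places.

H₁ = 29%×€164 = €47.5600;  H₂ = 29%×€163.23 = €47.3367
EOQ₁ = √(2×37,000×170/47.5600) = 514.30  (< 1,670, feasible at tier 1)
EOQ₂ = √(2×37,000×170/47.3367) = 515.52  (< 1,670 → use Q = 1,670 at tier-2 price)
TC(tier 1 (EOQ₁), Q≈514.3) = €6,092,460.27
TC(tier 2, Q≈1,670.0) = €6,082,802.61
Minimum at tier 2: €6,082,802.61

€6,082,802.61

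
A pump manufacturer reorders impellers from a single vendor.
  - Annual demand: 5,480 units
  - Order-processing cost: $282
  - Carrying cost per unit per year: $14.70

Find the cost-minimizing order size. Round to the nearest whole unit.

459 units

EOQ = √(2DS/H) = √(2 × 5,480 × 282 / 14.7)
    = √(210,253.06) ≈ 458.53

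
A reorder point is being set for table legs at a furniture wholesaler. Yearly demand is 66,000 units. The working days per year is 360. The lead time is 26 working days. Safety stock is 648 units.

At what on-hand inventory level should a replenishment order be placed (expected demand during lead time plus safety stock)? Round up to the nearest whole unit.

5,415 units

Daily demand d = 66,000 / 360 = 183.333 units/day
Demand during lead time = 183.333 × 26 = 4,766.67
Reorder point = 4,766.67 + 648 = 5,414.67 → round up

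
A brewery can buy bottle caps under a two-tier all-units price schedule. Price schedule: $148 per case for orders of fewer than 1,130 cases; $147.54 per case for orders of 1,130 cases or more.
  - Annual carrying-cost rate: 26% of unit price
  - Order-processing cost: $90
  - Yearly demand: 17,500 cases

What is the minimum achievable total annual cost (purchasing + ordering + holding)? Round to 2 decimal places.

H₁ = 26%×$148 = $38.4800;  H₂ = 26%×$147.54 = $38.3604
EOQ₁ = √(2×17,500×90/38.4800) = 286.11  (< 1,130, feasible at tier 1)
EOQ₂ = √(2×17,500×90/38.3604) = 286.56  (< 1,130 → use Q = 1,130 at tier-2 price)
TC(tier 1 (EOQ₁), Q≈286.1) = $2,601,009.63
TC(tier 2, Q≈1,130.0) = $2,605,017.43
Minimum at tier 1 (EOQ₁): $2,601,009.63

$2,601,009.63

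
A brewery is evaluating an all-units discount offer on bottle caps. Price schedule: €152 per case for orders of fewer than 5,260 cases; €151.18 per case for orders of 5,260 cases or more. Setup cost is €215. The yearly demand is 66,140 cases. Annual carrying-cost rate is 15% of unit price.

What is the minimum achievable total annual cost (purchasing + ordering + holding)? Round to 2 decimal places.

€10,061,389.15

H₁ = 15%×€152 = €22.8000;  H₂ = 15%×€151.18 = €22.6770
EOQ₁ = √(2×66,140×215/22.8000) = 1,116.86  (< 5,260, feasible at tier 1)
EOQ₂ = √(2×66,140×215/22.6770) = 1,119.89  (< 5,260 → use Q = 5,260 at tier-2 price)
TC(tier 1 (EOQ₁), Q≈1,116.9) = €10,078,744.42
TC(tier 2, Q≈5,260.0) = €10,061,389.15
Minimum at tier 2: €10,061,389.15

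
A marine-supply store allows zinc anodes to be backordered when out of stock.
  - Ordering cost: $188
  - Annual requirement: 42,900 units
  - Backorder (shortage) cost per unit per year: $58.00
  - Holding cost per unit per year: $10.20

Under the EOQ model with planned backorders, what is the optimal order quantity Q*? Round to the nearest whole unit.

1,364 units

Q* = √(2DS/H) · √((H + b)/b)
   = √(2 × 42,900 × 188 / 10.2) · √((10.2 + 58) / 58)
   = 1,257.542 × 1.0844 ≈ 1,363.64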